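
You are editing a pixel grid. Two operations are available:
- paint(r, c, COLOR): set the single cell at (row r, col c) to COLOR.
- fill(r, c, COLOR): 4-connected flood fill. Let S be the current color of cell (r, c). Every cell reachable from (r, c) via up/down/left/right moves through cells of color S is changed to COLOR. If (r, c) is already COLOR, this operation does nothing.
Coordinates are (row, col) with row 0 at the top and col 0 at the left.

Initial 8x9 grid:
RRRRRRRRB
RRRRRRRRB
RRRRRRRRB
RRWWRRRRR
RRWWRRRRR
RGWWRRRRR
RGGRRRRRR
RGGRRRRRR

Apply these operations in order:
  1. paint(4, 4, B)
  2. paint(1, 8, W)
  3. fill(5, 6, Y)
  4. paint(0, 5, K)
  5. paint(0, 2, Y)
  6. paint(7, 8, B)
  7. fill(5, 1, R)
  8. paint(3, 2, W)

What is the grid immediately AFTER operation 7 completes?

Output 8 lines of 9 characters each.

Answer: YYYYYKYYB
YYYYYYYYW
YYYYYYYYB
YYWWYYYYY
YYWWBYYYY
YRWWYYYYY
YRRYYYYYY
YRRYYYYYB

Derivation:
After op 1 paint(4,4,B):
RRRRRRRRB
RRRRRRRRB
RRRRRRRRB
RRWWRRRRR
RRWWBRRRR
RGWWRRRRR
RGGRRRRRR
RGGRRRRRR
After op 2 paint(1,8,W):
RRRRRRRRB
RRRRRRRRW
RRRRRRRRB
RRWWRRRRR
RRWWBRRRR
RGWWRRRRR
RGGRRRRRR
RGGRRRRRR
After op 3 fill(5,6,Y) [57 cells changed]:
YYYYYYYYB
YYYYYYYYW
YYYYYYYYB
YYWWYYYYY
YYWWBYYYY
YGWWYYYYY
YGGYYYYYY
YGGYYYYYY
After op 4 paint(0,5,K):
YYYYYKYYB
YYYYYYYYW
YYYYYYYYB
YYWWYYYYY
YYWWBYYYY
YGWWYYYYY
YGGYYYYYY
YGGYYYYYY
After op 5 paint(0,2,Y):
YYYYYKYYB
YYYYYYYYW
YYYYYYYYB
YYWWYYYYY
YYWWBYYYY
YGWWYYYYY
YGGYYYYYY
YGGYYYYYY
After op 6 paint(7,8,B):
YYYYYKYYB
YYYYYYYYW
YYYYYYYYB
YYWWYYYYY
YYWWBYYYY
YGWWYYYYY
YGGYYYYYY
YGGYYYYYB
After op 7 fill(5,1,R) [5 cells changed]:
YYYYYKYYB
YYYYYYYYW
YYYYYYYYB
YYWWYYYYY
YYWWBYYYY
YRWWYYYYY
YRRYYYYYY
YRRYYYYYB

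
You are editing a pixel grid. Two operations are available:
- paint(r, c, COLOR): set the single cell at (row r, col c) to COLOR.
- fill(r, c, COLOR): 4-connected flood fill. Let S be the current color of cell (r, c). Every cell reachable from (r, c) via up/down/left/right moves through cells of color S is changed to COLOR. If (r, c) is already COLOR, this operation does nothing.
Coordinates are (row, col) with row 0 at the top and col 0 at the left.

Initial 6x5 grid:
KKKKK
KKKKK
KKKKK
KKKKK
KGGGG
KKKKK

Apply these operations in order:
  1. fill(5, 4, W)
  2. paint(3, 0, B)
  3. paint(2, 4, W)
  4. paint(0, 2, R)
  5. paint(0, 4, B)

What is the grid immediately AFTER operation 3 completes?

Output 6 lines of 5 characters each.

After op 1 fill(5,4,W) [26 cells changed]:
WWWWW
WWWWW
WWWWW
WWWWW
WGGGG
WWWWW
After op 2 paint(3,0,B):
WWWWW
WWWWW
WWWWW
BWWWW
WGGGG
WWWWW
After op 3 paint(2,4,W):
WWWWW
WWWWW
WWWWW
BWWWW
WGGGG
WWWWW

Answer: WWWWW
WWWWW
WWWWW
BWWWW
WGGGG
WWWWW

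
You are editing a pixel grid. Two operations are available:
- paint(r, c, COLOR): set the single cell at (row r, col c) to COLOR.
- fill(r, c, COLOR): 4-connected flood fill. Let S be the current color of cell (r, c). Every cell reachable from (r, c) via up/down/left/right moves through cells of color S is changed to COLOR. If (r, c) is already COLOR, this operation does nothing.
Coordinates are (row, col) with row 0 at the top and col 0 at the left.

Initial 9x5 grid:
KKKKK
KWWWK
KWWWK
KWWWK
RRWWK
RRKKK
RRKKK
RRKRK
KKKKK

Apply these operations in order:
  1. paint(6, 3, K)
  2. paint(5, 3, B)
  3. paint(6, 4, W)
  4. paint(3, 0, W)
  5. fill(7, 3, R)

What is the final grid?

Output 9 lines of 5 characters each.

After op 1 paint(6,3,K):
KKKKK
KWWWK
KWWWK
KWWWK
RRWWK
RRKKK
RRKKK
RRKRK
KKKKK
After op 2 paint(5,3,B):
KKKKK
KWWWK
KWWWK
KWWWK
RRWWK
RRKBK
RRKKK
RRKRK
KKKKK
After op 3 paint(6,4,W):
KKKKK
KWWWK
KWWWK
KWWWK
RRWWK
RRKBK
RRKKW
RRKRK
KKKKK
After op 4 paint(3,0,W):
KKKKK
KWWWK
KWWWK
WWWWK
RRWWK
RRKBK
RRKKW
RRKRK
KKKKK
After op 5 fill(7,3,R) [0 cells changed]:
KKKKK
KWWWK
KWWWK
WWWWK
RRWWK
RRKBK
RRKKW
RRKRK
KKKKK

Answer: KKKKK
KWWWK
KWWWK
WWWWK
RRWWK
RRKBK
RRKKW
RRKRK
KKKKK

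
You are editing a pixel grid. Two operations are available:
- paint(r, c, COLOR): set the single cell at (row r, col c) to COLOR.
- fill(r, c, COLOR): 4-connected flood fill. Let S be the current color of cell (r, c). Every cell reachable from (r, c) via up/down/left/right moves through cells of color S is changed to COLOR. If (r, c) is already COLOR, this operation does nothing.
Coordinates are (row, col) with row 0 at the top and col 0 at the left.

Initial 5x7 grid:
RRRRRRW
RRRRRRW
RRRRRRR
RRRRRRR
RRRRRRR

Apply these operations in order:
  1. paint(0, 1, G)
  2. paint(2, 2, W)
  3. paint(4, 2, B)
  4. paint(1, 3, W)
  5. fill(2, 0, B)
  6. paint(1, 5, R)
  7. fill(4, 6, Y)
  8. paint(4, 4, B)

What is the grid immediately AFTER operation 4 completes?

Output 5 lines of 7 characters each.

Answer: RGRRRRW
RRRWRRW
RRWRRRR
RRRRRRR
RRBRRRR

Derivation:
After op 1 paint(0,1,G):
RGRRRRW
RRRRRRW
RRRRRRR
RRRRRRR
RRRRRRR
After op 2 paint(2,2,W):
RGRRRRW
RRRRRRW
RRWRRRR
RRRRRRR
RRRRRRR
After op 3 paint(4,2,B):
RGRRRRW
RRRRRRW
RRWRRRR
RRRRRRR
RRBRRRR
After op 4 paint(1,3,W):
RGRRRRW
RRRWRRW
RRWRRRR
RRRRRRR
RRBRRRR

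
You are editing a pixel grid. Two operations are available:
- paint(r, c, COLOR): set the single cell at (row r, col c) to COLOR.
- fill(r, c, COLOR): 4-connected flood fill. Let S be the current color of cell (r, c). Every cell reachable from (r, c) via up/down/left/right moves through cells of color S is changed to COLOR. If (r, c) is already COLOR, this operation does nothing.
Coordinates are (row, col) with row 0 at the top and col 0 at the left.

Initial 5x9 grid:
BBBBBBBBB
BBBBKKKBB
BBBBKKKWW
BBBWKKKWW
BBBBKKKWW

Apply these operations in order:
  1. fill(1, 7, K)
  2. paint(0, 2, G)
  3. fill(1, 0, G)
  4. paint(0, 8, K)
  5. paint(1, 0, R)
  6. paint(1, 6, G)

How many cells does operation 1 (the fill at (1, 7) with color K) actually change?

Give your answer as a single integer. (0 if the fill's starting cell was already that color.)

After op 1 fill(1,7,K) [26 cells changed]:
KKKKKKKKK
KKKKKKKKK
KKKKKKKWW
KKKWKKKWW
KKKKKKKWW

Answer: 26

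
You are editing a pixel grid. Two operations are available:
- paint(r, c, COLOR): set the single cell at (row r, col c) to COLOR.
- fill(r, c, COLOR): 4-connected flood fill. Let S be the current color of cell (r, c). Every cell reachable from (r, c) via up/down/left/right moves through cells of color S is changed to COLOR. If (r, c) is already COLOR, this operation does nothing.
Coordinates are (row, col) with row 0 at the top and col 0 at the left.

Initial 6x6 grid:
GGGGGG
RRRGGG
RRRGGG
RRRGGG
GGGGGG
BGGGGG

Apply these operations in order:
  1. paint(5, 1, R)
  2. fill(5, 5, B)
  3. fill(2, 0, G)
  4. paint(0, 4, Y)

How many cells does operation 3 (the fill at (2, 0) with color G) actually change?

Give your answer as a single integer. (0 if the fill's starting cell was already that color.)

Answer: 9

Derivation:
After op 1 paint(5,1,R):
GGGGGG
RRRGGG
RRRGGG
RRRGGG
GGGGGG
BRGGGG
After op 2 fill(5,5,B) [25 cells changed]:
BBBBBB
RRRBBB
RRRBBB
RRRBBB
BBBBBB
BRBBBB
After op 3 fill(2,0,G) [9 cells changed]:
BBBBBB
GGGBBB
GGGBBB
GGGBBB
BBBBBB
BRBBBB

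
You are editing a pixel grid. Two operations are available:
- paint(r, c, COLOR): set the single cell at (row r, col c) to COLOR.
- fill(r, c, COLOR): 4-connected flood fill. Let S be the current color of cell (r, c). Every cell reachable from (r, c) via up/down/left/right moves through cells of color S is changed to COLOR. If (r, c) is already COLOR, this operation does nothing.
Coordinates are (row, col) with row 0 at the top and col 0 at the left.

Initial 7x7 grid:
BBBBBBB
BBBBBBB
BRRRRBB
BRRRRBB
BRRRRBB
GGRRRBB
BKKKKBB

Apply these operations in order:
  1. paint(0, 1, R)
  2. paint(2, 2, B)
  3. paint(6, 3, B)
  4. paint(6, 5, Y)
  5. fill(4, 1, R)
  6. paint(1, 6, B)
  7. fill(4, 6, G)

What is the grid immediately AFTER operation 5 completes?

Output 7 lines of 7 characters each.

Answer: BRBBBBB
BBBBBBB
BRBRRBB
BRRRRBB
BRRRRBB
GGRRRBB
BKKBKYB

Derivation:
After op 1 paint(0,1,R):
BRBBBBB
BBBBBBB
BRRRRBB
BRRRRBB
BRRRRBB
GGRRRBB
BKKKKBB
After op 2 paint(2,2,B):
BRBBBBB
BBBBBBB
BRBRRBB
BRRRRBB
BRRRRBB
GGRRRBB
BKKKKBB
After op 3 paint(6,3,B):
BRBBBBB
BBBBBBB
BRBRRBB
BRRRRBB
BRRRRBB
GGRRRBB
BKKBKBB
After op 4 paint(6,5,Y):
BRBBBBB
BBBBBBB
BRBRRBB
BRRRRBB
BRRRRBB
GGRRRBB
BKKBKYB
After op 5 fill(4,1,R) [0 cells changed]:
BRBBBBB
BBBBBBB
BRBRRBB
BRRRRBB
BRRRRBB
GGRRRBB
BKKBKYB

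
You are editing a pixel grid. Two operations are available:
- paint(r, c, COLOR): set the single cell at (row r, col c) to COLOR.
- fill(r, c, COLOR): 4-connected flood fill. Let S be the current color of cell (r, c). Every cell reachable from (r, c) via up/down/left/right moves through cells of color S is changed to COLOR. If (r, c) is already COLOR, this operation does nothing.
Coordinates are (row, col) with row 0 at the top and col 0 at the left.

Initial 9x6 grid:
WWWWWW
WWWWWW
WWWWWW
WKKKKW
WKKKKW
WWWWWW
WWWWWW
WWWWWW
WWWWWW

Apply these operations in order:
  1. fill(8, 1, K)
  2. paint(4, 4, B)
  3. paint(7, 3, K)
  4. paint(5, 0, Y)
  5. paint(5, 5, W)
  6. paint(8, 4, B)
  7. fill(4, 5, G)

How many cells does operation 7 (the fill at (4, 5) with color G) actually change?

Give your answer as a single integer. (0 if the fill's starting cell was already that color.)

Answer: 50

Derivation:
After op 1 fill(8,1,K) [46 cells changed]:
KKKKKK
KKKKKK
KKKKKK
KKKKKK
KKKKKK
KKKKKK
KKKKKK
KKKKKK
KKKKKK
After op 2 paint(4,4,B):
KKKKKK
KKKKKK
KKKKKK
KKKKKK
KKKKBK
KKKKKK
KKKKKK
KKKKKK
KKKKKK
After op 3 paint(7,3,K):
KKKKKK
KKKKKK
KKKKKK
KKKKKK
KKKKBK
KKKKKK
KKKKKK
KKKKKK
KKKKKK
After op 4 paint(5,0,Y):
KKKKKK
KKKKKK
KKKKKK
KKKKKK
KKKKBK
YKKKKK
KKKKKK
KKKKKK
KKKKKK
After op 5 paint(5,5,W):
KKKKKK
KKKKKK
KKKKKK
KKKKKK
KKKKBK
YKKKKW
KKKKKK
KKKKKK
KKKKKK
After op 6 paint(8,4,B):
KKKKKK
KKKKKK
KKKKKK
KKKKKK
KKKKBK
YKKKKW
KKKKKK
KKKKKK
KKKKBK
After op 7 fill(4,5,G) [50 cells changed]:
GGGGGG
GGGGGG
GGGGGG
GGGGGG
GGGGBG
YGGGGW
GGGGGG
GGGGGG
GGGGBG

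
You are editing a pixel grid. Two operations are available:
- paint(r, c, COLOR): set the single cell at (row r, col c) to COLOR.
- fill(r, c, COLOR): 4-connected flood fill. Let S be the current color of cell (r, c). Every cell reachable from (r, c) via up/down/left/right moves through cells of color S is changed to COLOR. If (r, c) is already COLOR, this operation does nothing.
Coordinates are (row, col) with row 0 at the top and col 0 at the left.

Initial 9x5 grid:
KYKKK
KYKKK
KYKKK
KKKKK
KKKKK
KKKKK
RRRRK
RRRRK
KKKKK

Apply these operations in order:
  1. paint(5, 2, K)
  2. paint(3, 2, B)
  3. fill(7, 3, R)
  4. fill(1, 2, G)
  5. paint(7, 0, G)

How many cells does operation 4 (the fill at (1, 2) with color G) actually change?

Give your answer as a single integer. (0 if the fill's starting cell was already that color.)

Answer: 33

Derivation:
After op 1 paint(5,2,K):
KYKKK
KYKKK
KYKKK
KKKKK
KKKKK
KKKKK
RRRRK
RRRRK
KKKKK
After op 2 paint(3,2,B):
KYKKK
KYKKK
KYKKK
KKBKK
KKKKK
KKKKK
RRRRK
RRRRK
KKKKK
After op 3 fill(7,3,R) [0 cells changed]:
KYKKK
KYKKK
KYKKK
KKBKK
KKKKK
KKKKK
RRRRK
RRRRK
KKKKK
After op 4 fill(1,2,G) [33 cells changed]:
GYGGG
GYGGG
GYGGG
GGBGG
GGGGG
GGGGG
RRRRG
RRRRG
GGGGG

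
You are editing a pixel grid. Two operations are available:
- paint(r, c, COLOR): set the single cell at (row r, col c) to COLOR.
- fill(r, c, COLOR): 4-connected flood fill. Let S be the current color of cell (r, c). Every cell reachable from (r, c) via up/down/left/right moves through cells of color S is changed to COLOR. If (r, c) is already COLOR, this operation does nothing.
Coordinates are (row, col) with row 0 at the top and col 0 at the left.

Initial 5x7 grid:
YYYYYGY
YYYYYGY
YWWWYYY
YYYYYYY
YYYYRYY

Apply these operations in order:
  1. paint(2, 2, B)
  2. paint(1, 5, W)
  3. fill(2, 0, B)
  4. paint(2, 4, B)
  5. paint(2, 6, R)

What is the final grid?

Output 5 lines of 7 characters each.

Answer: BBBBBGB
BBBBBWB
BWBWBBR
BBBBBBB
BBBBRBB

Derivation:
After op 1 paint(2,2,B):
YYYYYGY
YYYYYGY
YWBWYYY
YYYYYYY
YYYYRYY
After op 2 paint(1,5,W):
YYYYYGY
YYYYYWY
YWBWYYY
YYYYYYY
YYYYRYY
After op 3 fill(2,0,B) [29 cells changed]:
BBBBBGB
BBBBBWB
BWBWBBB
BBBBBBB
BBBBRBB
After op 4 paint(2,4,B):
BBBBBGB
BBBBBWB
BWBWBBB
BBBBBBB
BBBBRBB
After op 5 paint(2,6,R):
BBBBBGB
BBBBBWB
BWBWBBR
BBBBBBB
BBBBRBB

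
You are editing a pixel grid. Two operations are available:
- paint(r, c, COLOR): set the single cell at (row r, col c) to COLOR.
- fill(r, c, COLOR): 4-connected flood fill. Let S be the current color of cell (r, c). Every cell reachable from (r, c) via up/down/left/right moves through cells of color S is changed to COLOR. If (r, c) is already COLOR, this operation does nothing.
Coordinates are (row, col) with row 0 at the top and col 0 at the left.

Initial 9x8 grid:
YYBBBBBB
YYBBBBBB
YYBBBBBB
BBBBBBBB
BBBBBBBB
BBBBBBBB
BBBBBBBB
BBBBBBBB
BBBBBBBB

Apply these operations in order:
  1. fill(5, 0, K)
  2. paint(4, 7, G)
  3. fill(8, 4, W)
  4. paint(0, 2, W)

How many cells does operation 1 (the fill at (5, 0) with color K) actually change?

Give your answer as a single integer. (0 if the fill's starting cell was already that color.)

After op 1 fill(5,0,K) [66 cells changed]:
YYKKKKKK
YYKKKKKK
YYKKKKKK
KKKKKKKK
KKKKKKKK
KKKKKKKK
KKKKKKKK
KKKKKKKK
KKKKKKKK

Answer: 66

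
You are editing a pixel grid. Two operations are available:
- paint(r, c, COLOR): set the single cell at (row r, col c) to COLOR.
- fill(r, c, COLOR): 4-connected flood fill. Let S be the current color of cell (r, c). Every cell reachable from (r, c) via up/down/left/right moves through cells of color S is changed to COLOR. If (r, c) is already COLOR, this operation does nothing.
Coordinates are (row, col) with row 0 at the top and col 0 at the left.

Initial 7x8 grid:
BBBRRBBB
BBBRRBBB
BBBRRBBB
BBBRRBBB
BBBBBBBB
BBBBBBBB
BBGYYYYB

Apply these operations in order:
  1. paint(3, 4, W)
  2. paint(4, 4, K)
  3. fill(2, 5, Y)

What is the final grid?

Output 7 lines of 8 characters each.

After op 1 paint(3,4,W):
BBBRRBBB
BBBRRBBB
BBBRRBBB
BBBRWBBB
BBBBBBBB
BBBBBBBB
BBGYYYYB
After op 2 paint(4,4,K):
BBBRRBBB
BBBRRBBB
BBBRRBBB
BBBRWBBB
BBBBKBBB
BBBBBBBB
BBGYYYYB
After op 3 fill(2,5,Y) [42 cells changed]:
YYYRRYYY
YYYRRYYY
YYYRRYYY
YYYRWYYY
YYYYKYYY
YYYYYYYY
YYGYYYYY

Answer: YYYRRYYY
YYYRRYYY
YYYRRYYY
YYYRWYYY
YYYYKYYY
YYYYYYYY
YYGYYYYY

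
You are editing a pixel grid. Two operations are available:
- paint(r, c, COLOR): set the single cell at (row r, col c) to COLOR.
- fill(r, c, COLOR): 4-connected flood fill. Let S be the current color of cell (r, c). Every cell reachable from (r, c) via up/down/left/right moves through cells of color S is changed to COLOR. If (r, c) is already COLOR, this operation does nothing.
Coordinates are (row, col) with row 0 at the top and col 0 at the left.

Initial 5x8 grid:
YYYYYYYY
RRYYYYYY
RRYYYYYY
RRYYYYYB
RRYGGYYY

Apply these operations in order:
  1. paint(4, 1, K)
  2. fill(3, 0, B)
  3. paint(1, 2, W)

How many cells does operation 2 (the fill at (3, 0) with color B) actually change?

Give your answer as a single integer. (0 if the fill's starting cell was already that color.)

After op 1 paint(4,1,K):
YYYYYYYY
RRYYYYYY
RRYYYYYY
RRYYYYYB
RKYGGYYY
After op 2 fill(3,0,B) [7 cells changed]:
YYYYYYYY
BBYYYYYY
BBYYYYYY
BBYYYYYB
BKYGGYYY

Answer: 7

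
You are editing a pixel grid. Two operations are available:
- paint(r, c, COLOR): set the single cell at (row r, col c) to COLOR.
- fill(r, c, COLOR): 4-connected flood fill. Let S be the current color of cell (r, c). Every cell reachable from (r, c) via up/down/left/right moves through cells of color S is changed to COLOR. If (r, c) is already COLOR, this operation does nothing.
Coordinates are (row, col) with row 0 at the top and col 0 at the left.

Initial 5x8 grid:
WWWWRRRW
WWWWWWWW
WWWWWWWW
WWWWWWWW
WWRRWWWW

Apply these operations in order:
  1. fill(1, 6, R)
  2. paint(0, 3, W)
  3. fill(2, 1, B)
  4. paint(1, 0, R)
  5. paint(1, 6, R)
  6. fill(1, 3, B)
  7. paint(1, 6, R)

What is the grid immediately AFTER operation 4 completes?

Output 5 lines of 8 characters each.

Answer: BBBWBBBB
RBBBBBBB
BBBBBBBB
BBBBBBBB
BBBBBBBB

Derivation:
After op 1 fill(1,6,R) [35 cells changed]:
RRRRRRRR
RRRRRRRR
RRRRRRRR
RRRRRRRR
RRRRRRRR
After op 2 paint(0,3,W):
RRRWRRRR
RRRRRRRR
RRRRRRRR
RRRRRRRR
RRRRRRRR
After op 3 fill(2,1,B) [39 cells changed]:
BBBWBBBB
BBBBBBBB
BBBBBBBB
BBBBBBBB
BBBBBBBB
After op 4 paint(1,0,R):
BBBWBBBB
RBBBBBBB
BBBBBBBB
BBBBBBBB
BBBBBBBB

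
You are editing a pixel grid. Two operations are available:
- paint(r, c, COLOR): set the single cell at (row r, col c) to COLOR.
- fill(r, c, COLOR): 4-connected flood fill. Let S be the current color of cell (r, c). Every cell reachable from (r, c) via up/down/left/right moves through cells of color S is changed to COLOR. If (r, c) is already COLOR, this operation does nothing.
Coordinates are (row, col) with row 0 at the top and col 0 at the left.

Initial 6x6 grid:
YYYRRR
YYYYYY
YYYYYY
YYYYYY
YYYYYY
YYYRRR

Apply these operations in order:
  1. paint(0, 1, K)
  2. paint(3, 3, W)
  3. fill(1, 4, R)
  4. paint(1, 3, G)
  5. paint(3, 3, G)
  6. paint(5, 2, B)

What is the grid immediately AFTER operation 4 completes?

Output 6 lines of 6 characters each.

Answer: RKRRRR
RRRGRR
RRRRRR
RRRWRR
RRRRRR
RRRRRR

Derivation:
After op 1 paint(0,1,K):
YKYRRR
YYYYYY
YYYYYY
YYYYYY
YYYYYY
YYYRRR
After op 2 paint(3,3,W):
YKYRRR
YYYYYY
YYYYYY
YYYWYY
YYYYYY
YYYRRR
After op 3 fill(1,4,R) [28 cells changed]:
RKRRRR
RRRRRR
RRRRRR
RRRWRR
RRRRRR
RRRRRR
After op 4 paint(1,3,G):
RKRRRR
RRRGRR
RRRRRR
RRRWRR
RRRRRR
RRRRRR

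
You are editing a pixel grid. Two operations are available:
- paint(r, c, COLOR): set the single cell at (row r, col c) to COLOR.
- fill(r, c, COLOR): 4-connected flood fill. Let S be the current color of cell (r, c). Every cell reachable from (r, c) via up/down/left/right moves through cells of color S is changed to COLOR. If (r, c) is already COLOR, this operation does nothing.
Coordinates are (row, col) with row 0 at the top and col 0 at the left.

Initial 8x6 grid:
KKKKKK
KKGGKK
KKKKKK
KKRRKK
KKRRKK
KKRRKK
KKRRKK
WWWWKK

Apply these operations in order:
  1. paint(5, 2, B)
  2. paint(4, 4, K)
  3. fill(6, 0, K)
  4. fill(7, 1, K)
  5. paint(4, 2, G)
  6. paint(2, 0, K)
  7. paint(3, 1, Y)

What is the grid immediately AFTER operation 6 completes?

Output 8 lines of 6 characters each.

Answer: KKKKKK
KKGGKK
KKKKKK
KKRRKK
KKGRKK
KKBRKK
KKRRKK
KKKKKK

Derivation:
After op 1 paint(5,2,B):
KKKKKK
KKGGKK
KKKKKK
KKRRKK
KKRRKK
KKBRKK
KKRRKK
WWWWKK
After op 2 paint(4,4,K):
KKKKKK
KKGGKK
KKKKKK
KKRRKK
KKRRKK
KKBRKK
KKRRKK
WWWWKK
After op 3 fill(6,0,K) [0 cells changed]:
KKKKKK
KKGGKK
KKKKKK
KKRRKK
KKRRKK
KKBRKK
KKRRKK
WWWWKK
After op 4 fill(7,1,K) [4 cells changed]:
KKKKKK
KKGGKK
KKKKKK
KKRRKK
KKRRKK
KKBRKK
KKRRKK
KKKKKK
After op 5 paint(4,2,G):
KKKKKK
KKGGKK
KKKKKK
KKRRKK
KKGRKK
KKBRKK
KKRRKK
KKKKKK
After op 6 paint(2,0,K):
KKKKKK
KKGGKK
KKKKKK
KKRRKK
KKGRKK
KKBRKK
KKRRKK
KKKKKK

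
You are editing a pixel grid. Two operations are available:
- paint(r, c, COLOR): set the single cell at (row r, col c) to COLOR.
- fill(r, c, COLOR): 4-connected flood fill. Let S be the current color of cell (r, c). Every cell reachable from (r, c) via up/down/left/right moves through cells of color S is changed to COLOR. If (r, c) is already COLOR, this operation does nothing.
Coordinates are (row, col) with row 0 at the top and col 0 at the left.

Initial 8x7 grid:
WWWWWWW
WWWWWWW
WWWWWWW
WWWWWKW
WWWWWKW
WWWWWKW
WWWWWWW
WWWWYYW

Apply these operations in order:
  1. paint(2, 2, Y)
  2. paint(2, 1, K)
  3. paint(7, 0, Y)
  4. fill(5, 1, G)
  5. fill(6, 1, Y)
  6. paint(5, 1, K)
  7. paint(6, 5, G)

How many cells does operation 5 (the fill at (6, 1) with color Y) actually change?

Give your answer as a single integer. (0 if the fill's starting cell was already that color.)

Answer: 48

Derivation:
After op 1 paint(2,2,Y):
WWWWWWW
WWWWWWW
WWYWWWW
WWWWWKW
WWWWWKW
WWWWWKW
WWWWWWW
WWWWYYW
After op 2 paint(2,1,K):
WWWWWWW
WWWWWWW
WKYWWWW
WWWWWKW
WWWWWKW
WWWWWKW
WWWWWWW
WWWWYYW
After op 3 paint(7,0,Y):
WWWWWWW
WWWWWWW
WKYWWWW
WWWWWKW
WWWWWKW
WWWWWKW
WWWWWWW
YWWWYYW
After op 4 fill(5,1,G) [48 cells changed]:
GGGGGGG
GGGGGGG
GKYGGGG
GGGGGKG
GGGGGKG
GGGGGKG
GGGGGGG
YGGGYYG
After op 5 fill(6,1,Y) [48 cells changed]:
YYYYYYY
YYYYYYY
YKYYYYY
YYYYYKY
YYYYYKY
YYYYYKY
YYYYYYY
YYYYYYY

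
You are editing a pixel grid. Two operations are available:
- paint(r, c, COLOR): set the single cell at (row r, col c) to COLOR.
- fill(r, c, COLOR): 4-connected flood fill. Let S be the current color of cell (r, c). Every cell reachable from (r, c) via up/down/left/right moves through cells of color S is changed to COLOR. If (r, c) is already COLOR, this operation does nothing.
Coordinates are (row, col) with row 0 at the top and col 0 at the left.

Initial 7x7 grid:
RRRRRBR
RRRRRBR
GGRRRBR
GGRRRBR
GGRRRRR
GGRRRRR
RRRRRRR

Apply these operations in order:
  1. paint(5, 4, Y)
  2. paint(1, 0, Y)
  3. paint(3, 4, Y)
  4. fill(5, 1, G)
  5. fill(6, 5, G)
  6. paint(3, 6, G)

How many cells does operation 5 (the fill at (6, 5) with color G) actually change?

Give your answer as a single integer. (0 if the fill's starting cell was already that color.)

After op 1 paint(5,4,Y):
RRRRRBR
RRRRRBR
GGRRRBR
GGRRRBR
GGRRRRR
GGRRYRR
RRRRRRR
After op 2 paint(1,0,Y):
RRRRRBR
YRRRRBR
GGRRRBR
GGRRRBR
GGRRRRR
GGRRYRR
RRRRRRR
After op 3 paint(3,4,Y):
RRRRRBR
YRRRRBR
GGRRRBR
GGRRYBR
GGRRRRR
GGRRYRR
RRRRRRR
After op 4 fill(5,1,G) [0 cells changed]:
RRRRRBR
YRRRRBR
GGRRRBR
GGRRYBR
GGRRRRR
GGRRYRR
RRRRRRR
After op 5 fill(6,5,G) [34 cells changed]:
GGGGGBG
YGGGGBG
GGGGGBG
GGGGYBG
GGGGGGG
GGGGYGG
GGGGGGG

Answer: 34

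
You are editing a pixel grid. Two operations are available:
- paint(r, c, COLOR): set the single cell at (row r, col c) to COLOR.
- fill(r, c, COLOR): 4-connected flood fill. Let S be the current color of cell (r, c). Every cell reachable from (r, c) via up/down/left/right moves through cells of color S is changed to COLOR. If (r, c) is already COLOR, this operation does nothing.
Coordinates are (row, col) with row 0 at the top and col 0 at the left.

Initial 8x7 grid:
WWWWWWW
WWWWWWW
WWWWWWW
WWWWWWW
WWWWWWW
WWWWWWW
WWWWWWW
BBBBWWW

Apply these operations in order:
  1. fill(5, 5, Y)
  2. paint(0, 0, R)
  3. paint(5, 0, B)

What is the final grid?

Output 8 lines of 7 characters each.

Answer: RYYYYYY
YYYYYYY
YYYYYYY
YYYYYYY
YYYYYYY
BYYYYYY
YYYYYYY
BBBBYYY

Derivation:
After op 1 fill(5,5,Y) [52 cells changed]:
YYYYYYY
YYYYYYY
YYYYYYY
YYYYYYY
YYYYYYY
YYYYYYY
YYYYYYY
BBBBYYY
After op 2 paint(0,0,R):
RYYYYYY
YYYYYYY
YYYYYYY
YYYYYYY
YYYYYYY
YYYYYYY
YYYYYYY
BBBBYYY
After op 3 paint(5,0,B):
RYYYYYY
YYYYYYY
YYYYYYY
YYYYYYY
YYYYYYY
BYYYYYY
YYYYYYY
BBBBYYY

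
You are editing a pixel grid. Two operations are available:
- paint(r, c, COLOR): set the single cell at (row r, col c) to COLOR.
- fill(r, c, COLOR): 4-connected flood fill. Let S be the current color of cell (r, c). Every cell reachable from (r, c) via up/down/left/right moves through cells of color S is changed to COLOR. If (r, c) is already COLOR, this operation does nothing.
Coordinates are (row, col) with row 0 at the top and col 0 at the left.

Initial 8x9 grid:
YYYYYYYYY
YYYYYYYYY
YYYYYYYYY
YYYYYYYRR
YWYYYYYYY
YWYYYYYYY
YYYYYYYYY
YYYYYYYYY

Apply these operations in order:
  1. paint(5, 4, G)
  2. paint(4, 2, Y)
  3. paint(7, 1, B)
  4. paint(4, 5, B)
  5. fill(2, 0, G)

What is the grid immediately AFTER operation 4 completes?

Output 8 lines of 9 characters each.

After op 1 paint(5,4,G):
YYYYYYYYY
YYYYYYYYY
YYYYYYYYY
YYYYYYYRR
YWYYYYYYY
YWYYGYYYY
YYYYYYYYY
YYYYYYYYY
After op 2 paint(4,2,Y):
YYYYYYYYY
YYYYYYYYY
YYYYYYYYY
YYYYYYYRR
YWYYYYYYY
YWYYGYYYY
YYYYYYYYY
YYYYYYYYY
After op 3 paint(7,1,B):
YYYYYYYYY
YYYYYYYYY
YYYYYYYYY
YYYYYYYRR
YWYYYYYYY
YWYYGYYYY
YYYYYYYYY
YBYYYYYYY
After op 4 paint(4,5,B):
YYYYYYYYY
YYYYYYYYY
YYYYYYYYY
YYYYYYYRR
YWYYYBYYY
YWYYGYYYY
YYYYYYYYY
YBYYYYYYY

Answer: YYYYYYYYY
YYYYYYYYY
YYYYYYYYY
YYYYYYYRR
YWYYYBYYY
YWYYGYYYY
YYYYYYYYY
YBYYYYYYY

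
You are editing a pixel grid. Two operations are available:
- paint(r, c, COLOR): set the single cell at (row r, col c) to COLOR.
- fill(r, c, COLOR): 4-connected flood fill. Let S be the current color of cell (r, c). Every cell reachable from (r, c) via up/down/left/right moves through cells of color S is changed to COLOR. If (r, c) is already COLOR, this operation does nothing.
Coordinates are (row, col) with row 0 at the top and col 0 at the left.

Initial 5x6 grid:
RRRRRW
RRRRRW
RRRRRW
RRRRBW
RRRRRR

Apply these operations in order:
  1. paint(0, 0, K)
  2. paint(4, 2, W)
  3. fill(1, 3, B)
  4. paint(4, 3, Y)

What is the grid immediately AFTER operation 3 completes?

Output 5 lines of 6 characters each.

Answer: KBBBBW
BBBBBW
BBBBBW
BBBBBW
BBWBBB

Derivation:
After op 1 paint(0,0,K):
KRRRRW
RRRRRW
RRRRRW
RRRRBW
RRRRRR
After op 2 paint(4,2,W):
KRRRRW
RRRRRW
RRRRRW
RRRRBW
RRWRRR
After op 3 fill(1,3,B) [23 cells changed]:
KBBBBW
BBBBBW
BBBBBW
BBBBBW
BBWBBB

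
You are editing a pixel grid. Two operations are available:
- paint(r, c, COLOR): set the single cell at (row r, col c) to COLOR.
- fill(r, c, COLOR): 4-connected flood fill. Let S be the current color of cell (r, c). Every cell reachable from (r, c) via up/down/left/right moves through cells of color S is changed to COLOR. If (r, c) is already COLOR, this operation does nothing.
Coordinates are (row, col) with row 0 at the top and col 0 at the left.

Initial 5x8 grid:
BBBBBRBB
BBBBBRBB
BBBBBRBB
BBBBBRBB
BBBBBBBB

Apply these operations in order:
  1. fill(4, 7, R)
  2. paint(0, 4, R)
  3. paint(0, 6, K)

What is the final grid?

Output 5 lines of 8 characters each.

Answer: RRRRRRKR
RRRRRRRR
RRRRRRRR
RRRRRRRR
RRRRRRRR

Derivation:
After op 1 fill(4,7,R) [36 cells changed]:
RRRRRRRR
RRRRRRRR
RRRRRRRR
RRRRRRRR
RRRRRRRR
After op 2 paint(0,4,R):
RRRRRRRR
RRRRRRRR
RRRRRRRR
RRRRRRRR
RRRRRRRR
After op 3 paint(0,6,K):
RRRRRRKR
RRRRRRRR
RRRRRRRR
RRRRRRRR
RRRRRRRR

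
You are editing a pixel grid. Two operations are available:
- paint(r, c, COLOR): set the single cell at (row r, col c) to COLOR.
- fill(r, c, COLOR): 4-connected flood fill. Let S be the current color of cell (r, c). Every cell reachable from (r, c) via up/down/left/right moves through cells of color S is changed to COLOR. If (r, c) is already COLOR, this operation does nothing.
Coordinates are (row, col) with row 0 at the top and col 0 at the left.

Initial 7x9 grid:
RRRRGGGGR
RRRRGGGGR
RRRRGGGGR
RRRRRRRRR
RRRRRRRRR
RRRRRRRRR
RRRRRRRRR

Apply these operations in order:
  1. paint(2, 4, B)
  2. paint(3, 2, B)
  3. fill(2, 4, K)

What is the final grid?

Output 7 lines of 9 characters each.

Answer: RRRRGGGGR
RRRRGGGGR
RRRRKGGGR
RRBRRRRRR
RRRRRRRRR
RRRRRRRRR
RRRRRRRRR

Derivation:
After op 1 paint(2,4,B):
RRRRGGGGR
RRRRGGGGR
RRRRBGGGR
RRRRRRRRR
RRRRRRRRR
RRRRRRRRR
RRRRRRRRR
After op 2 paint(3,2,B):
RRRRGGGGR
RRRRGGGGR
RRRRBGGGR
RRBRRRRRR
RRRRRRRRR
RRRRRRRRR
RRRRRRRRR
After op 3 fill(2,4,K) [1 cells changed]:
RRRRGGGGR
RRRRGGGGR
RRRRKGGGR
RRBRRRRRR
RRRRRRRRR
RRRRRRRRR
RRRRRRRRR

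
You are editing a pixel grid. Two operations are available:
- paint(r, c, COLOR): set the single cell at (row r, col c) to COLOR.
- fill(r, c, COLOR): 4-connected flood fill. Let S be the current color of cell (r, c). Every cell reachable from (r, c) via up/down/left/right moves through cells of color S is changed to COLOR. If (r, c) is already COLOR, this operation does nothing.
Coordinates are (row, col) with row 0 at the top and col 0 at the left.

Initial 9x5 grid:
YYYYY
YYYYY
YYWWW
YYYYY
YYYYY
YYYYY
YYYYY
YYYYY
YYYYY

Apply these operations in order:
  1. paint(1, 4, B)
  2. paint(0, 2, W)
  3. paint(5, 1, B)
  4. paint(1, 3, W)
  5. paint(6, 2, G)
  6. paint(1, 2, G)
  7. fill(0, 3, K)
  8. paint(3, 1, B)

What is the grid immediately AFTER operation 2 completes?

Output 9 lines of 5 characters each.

Answer: YYWYY
YYYYB
YYWWW
YYYYY
YYYYY
YYYYY
YYYYY
YYYYY
YYYYY

Derivation:
After op 1 paint(1,4,B):
YYYYY
YYYYB
YYWWW
YYYYY
YYYYY
YYYYY
YYYYY
YYYYY
YYYYY
After op 2 paint(0,2,W):
YYWYY
YYYYB
YYWWW
YYYYY
YYYYY
YYYYY
YYYYY
YYYYY
YYYYY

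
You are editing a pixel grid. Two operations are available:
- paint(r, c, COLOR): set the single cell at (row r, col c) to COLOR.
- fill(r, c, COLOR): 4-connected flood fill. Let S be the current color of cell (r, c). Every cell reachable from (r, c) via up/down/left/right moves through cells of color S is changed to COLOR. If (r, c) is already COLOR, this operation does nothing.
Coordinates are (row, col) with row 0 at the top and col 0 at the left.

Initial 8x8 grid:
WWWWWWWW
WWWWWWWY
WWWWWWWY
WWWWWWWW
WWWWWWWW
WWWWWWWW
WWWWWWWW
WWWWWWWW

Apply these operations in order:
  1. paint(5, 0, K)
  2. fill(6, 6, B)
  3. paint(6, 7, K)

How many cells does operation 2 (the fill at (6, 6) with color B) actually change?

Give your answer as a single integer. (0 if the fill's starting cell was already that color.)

After op 1 paint(5,0,K):
WWWWWWWW
WWWWWWWY
WWWWWWWY
WWWWWWWW
WWWWWWWW
KWWWWWWW
WWWWWWWW
WWWWWWWW
After op 2 fill(6,6,B) [61 cells changed]:
BBBBBBBB
BBBBBBBY
BBBBBBBY
BBBBBBBB
BBBBBBBB
KBBBBBBB
BBBBBBBB
BBBBBBBB

Answer: 61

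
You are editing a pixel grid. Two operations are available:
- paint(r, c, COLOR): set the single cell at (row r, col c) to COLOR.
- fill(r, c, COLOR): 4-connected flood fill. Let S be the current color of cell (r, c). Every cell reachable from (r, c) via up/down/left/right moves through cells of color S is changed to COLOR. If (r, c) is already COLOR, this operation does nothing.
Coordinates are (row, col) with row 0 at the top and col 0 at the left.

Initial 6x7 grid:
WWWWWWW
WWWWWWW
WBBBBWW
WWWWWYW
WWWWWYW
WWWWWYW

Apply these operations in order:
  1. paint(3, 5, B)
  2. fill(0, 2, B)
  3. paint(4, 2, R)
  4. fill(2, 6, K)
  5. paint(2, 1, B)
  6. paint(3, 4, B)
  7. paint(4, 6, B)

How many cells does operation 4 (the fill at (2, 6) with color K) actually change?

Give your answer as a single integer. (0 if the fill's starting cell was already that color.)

Answer: 39

Derivation:
After op 1 paint(3,5,B):
WWWWWWW
WWWWWWW
WBBBBWW
WWWWWBW
WWWWWYW
WWWWWYW
After op 2 fill(0,2,B) [35 cells changed]:
BBBBBBB
BBBBBBB
BBBBBBB
BBBBBBB
BBBBBYB
BBBBBYB
After op 3 paint(4,2,R):
BBBBBBB
BBBBBBB
BBBBBBB
BBBBBBB
BBRBBYB
BBBBBYB
After op 4 fill(2,6,K) [39 cells changed]:
KKKKKKK
KKKKKKK
KKKKKKK
KKKKKKK
KKRKKYK
KKKKKYK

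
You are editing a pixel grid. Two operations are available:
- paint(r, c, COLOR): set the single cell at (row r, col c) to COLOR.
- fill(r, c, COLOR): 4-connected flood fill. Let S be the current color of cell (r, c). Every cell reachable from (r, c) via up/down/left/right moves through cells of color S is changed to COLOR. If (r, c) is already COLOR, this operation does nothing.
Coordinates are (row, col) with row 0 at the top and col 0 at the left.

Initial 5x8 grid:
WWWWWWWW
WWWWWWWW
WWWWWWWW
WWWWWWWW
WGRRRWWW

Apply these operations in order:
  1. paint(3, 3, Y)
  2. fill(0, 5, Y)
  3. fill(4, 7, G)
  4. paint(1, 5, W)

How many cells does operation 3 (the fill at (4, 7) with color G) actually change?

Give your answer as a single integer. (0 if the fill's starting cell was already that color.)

Answer: 36

Derivation:
After op 1 paint(3,3,Y):
WWWWWWWW
WWWWWWWW
WWWWWWWW
WWWYWWWW
WGRRRWWW
After op 2 fill(0,5,Y) [35 cells changed]:
YYYYYYYY
YYYYYYYY
YYYYYYYY
YYYYYYYY
YGRRRYYY
After op 3 fill(4,7,G) [36 cells changed]:
GGGGGGGG
GGGGGGGG
GGGGGGGG
GGGGGGGG
GGRRRGGG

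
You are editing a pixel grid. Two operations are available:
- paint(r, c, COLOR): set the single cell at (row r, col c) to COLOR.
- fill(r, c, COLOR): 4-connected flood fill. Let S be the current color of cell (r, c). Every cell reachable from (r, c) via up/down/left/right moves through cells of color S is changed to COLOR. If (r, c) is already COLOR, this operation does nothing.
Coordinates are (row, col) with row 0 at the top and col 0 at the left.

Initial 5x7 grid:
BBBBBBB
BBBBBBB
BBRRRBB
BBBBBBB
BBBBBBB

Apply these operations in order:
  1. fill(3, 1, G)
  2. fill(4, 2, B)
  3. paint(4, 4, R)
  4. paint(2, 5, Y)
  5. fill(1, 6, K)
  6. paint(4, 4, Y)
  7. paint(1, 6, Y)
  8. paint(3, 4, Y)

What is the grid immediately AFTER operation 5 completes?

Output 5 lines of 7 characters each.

Answer: KKKKKKK
KKKKKKK
KKRRRYK
KKKKKKK
KKKKRKK

Derivation:
After op 1 fill(3,1,G) [32 cells changed]:
GGGGGGG
GGGGGGG
GGRRRGG
GGGGGGG
GGGGGGG
After op 2 fill(4,2,B) [32 cells changed]:
BBBBBBB
BBBBBBB
BBRRRBB
BBBBBBB
BBBBBBB
After op 3 paint(4,4,R):
BBBBBBB
BBBBBBB
BBRRRBB
BBBBBBB
BBBBRBB
After op 4 paint(2,5,Y):
BBBBBBB
BBBBBBB
BBRRRYB
BBBBBBB
BBBBRBB
After op 5 fill(1,6,K) [30 cells changed]:
KKKKKKK
KKKKKKK
KKRRRYK
KKKKKKK
KKKKRKK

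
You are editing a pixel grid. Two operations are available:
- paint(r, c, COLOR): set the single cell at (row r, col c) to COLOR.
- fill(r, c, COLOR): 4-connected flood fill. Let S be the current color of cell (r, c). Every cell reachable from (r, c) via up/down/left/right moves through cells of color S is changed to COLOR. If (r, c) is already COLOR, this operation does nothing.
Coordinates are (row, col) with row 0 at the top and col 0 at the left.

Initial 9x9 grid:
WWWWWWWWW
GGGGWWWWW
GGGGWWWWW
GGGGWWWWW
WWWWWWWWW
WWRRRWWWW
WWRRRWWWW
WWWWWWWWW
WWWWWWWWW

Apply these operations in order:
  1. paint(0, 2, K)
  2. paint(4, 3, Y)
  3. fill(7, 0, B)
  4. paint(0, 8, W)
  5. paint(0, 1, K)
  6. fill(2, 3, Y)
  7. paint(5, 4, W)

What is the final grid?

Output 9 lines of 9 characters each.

After op 1 paint(0,2,K):
WWKWWWWWW
GGGGWWWWW
GGGGWWWWW
GGGGWWWWW
WWWWWWWWW
WWRRRWWWW
WWRRRWWWW
WWWWWWWWW
WWWWWWWWW
After op 2 paint(4,3,Y):
WWKWWWWWW
GGGGWWWWW
GGGGWWWWW
GGGGWWWWW
WWWYWWWWW
WWRRRWWWW
WWRRRWWWW
WWWWWWWWW
WWWWWWWWW
After op 3 fill(7,0,B) [59 cells changed]:
WWKBBBBBB
GGGGBBBBB
GGGGBBBBB
GGGGBBBBB
BBBYBBBBB
BBRRRBBBB
BBRRRBBBB
BBBBBBBBB
BBBBBBBBB
After op 4 paint(0,8,W):
WWKBBBBBW
GGGGBBBBB
GGGGBBBBB
GGGGBBBBB
BBBYBBBBB
BBRRRBBBB
BBRRRBBBB
BBBBBBBBB
BBBBBBBBB
After op 5 paint(0,1,K):
WKKBBBBBW
GGGGBBBBB
GGGGBBBBB
GGGGBBBBB
BBBYBBBBB
BBRRRBBBB
BBRRRBBBB
BBBBBBBBB
BBBBBBBBB
After op 6 fill(2,3,Y) [12 cells changed]:
WKKBBBBBW
YYYYBBBBB
YYYYBBBBB
YYYYBBBBB
BBBYBBBBB
BBRRRBBBB
BBRRRBBBB
BBBBBBBBB
BBBBBBBBB
After op 7 paint(5,4,W):
WKKBBBBBW
YYYYBBBBB
YYYYBBBBB
YYYYBBBBB
BBBYBBBBB
BBRRWBBBB
BBRRRBBBB
BBBBBBBBB
BBBBBBBBB

Answer: WKKBBBBBW
YYYYBBBBB
YYYYBBBBB
YYYYBBBBB
BBBYBBBBB
BBRRWBBBB
BBRRRBBBB
BBBBBBBBB
BBBBBBBBB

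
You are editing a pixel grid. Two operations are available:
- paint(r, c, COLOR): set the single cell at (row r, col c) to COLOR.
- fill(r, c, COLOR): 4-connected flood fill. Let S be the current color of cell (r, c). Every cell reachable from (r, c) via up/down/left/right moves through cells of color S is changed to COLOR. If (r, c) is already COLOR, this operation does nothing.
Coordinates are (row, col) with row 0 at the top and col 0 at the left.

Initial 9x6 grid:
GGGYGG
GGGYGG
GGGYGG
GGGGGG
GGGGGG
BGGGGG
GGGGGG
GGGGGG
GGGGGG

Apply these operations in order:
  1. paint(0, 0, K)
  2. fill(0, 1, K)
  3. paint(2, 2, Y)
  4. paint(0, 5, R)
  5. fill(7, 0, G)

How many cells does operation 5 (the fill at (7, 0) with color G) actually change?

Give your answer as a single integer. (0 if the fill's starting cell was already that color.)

Answer: 48

Derivation:
After op 1 paint(0,0,K):
KGGYGG
GGGYGG
GGGYGG
GGGGGG
GGGGGG
BGGGGG
GGGGGG
GGGGGG
GGGGGG
After op 2 fill(0,1,K) [49 cells changed]:
KKKYKK
KKKYKK
KKKYKK
KKKKKK
KKKKKK
BKKKKK
KKKKKK
KKKKKK
KKKKKK
After op 3 paint(2,2,Y):
KKKYKK
KKKYKK
KKYYKK
KKKKKK
KKKKKK
BKKKKK
KKKKKK
KKKKKK
KKKKKK
After op 4 paint(0,5,R):
KKKYKR
KKKYKK
KKYYKK
KKKKKK
KKKKKK
BKKKKK
KKKKKK
KKKKKK
KKKKKK
After op 5 fill(7,0,G) [48 cells changed]:
GGGYGR
GGGYGG
GGYYGG
GGGGGG
GGGGGG
BGGGGG
GGGGGG
GGGGGG
GGGGGG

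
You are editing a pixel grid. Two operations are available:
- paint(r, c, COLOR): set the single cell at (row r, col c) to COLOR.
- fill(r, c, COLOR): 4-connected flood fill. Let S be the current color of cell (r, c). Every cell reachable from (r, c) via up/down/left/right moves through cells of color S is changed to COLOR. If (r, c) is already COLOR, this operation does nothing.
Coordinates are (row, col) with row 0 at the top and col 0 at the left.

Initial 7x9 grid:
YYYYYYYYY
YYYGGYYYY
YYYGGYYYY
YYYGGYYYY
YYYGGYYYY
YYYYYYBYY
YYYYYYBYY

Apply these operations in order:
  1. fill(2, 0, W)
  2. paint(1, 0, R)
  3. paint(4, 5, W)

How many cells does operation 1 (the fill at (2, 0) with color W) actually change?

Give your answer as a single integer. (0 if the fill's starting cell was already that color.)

Answer: 53

Derivation:
After op 1 fill(2,0,W) [53 cells changed]:
WWWWWWWWW
WWWGGWWWW
WWWGGWWWW
WWWGGWWWW
WWWGGWWWW
WWWWWWBWW
WWWWWWBWW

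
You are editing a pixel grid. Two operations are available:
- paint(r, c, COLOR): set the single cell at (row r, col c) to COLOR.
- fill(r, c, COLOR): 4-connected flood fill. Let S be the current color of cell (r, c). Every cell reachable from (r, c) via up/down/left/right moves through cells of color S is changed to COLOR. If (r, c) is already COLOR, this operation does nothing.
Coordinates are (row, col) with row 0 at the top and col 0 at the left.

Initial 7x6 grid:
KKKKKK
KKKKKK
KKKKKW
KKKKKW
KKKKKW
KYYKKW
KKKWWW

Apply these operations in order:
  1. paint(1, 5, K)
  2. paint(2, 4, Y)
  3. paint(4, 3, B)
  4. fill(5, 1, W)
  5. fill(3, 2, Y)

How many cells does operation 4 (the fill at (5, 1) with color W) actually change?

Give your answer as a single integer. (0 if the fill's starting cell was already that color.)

Answer: 2

Derivation:
After op 1 paint(1,5,K):
KKKKKK
KKKKKK
KKKKKW
KKKKKW
KKKKKW
KYYKKW
KKKWWW
After op 2 paint(2,4,Y):
KKKKKK
KKKKKK
KKKKYW
KKKKKW
KKKKKW
KYYKKW
KKKWWW
After op 3 paint(4,3,B):
KKKKKK
KKKKKK
KKKKYW
KKKKKW
KKKBKW
KYYKKW
KKKWWW
After op 4 fill(5,1,W) [2 cells changed]:
KKKKKK
KKKKKK
KKKKYW
KKKKKW
KKKBKW
KWWKKW
KKKWWW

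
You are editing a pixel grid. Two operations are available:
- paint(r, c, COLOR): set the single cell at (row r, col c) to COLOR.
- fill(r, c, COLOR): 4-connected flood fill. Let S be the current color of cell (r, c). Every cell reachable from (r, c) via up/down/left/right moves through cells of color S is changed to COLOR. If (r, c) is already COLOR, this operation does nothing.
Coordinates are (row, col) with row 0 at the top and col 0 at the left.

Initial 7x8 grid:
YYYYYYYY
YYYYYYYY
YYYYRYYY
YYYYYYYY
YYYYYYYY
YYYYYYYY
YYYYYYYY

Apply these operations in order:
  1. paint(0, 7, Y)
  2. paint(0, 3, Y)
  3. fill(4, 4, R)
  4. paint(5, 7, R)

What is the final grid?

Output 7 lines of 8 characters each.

After op 1 paint(0,7,Y):
YYYYYYYY
YYYYYYYY
YYYYRYYY
YYYYYYYY
YYYYYYYY
YYYYYYYY
YYYYYYYY
After op 2 paint(0,3,Y):
YYYYYYYY
YYYYYYYY
YYYYRYYY
YYYYYYYY
YYYYYYYY
YYYYYYYY
YYYYYYYY
After op 3 fill(4,4,R) [55 cells changed]:
RRRRRRRR
RRRRRRRR
RRRRRRRR
RRRRRRRR
RRRRRRRR
RRRRRRRR
RRRRRRRR
After op 4 paint(5,7,R):
RRRRRRRR
RRRRRRRR
RRRRRRRR
RRRRRRRR
RRRRRRRR
RRRRRRRR
RRRRRRRR

Answer: RRRRRRRR
RRRRRRRR
RRRRRRRR
RRRRRRRR
RRRRRRRR
RRRRRRRR
RRRRRRRR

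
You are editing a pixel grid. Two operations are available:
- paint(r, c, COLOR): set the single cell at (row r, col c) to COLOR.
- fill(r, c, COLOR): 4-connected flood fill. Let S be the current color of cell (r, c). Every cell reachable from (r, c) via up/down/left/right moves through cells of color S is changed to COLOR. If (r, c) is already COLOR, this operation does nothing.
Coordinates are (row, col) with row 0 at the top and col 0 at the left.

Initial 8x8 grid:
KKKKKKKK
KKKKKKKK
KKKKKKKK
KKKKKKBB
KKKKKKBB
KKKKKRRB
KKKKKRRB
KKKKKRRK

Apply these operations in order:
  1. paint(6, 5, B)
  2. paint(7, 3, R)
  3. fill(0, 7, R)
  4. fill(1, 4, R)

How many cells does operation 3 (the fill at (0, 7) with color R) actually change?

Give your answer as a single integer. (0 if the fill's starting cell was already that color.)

Answer: 50

Derivation:
After op 1 paint(6,5,B):
KKKKKKKK
KKKKKKKK
KKKKKKKK
KKKKKKBB
KKKKKKBB
KKKKKRRB
KKKKKBRB
KKKKKRRK
After op 2 paint(7,3,R):
KKKKKKKK
KKKKKKKK
KKKKKKKK
KKKKKKBB
KKKKKKBB
KKKKKRRB
KKKKKBRB
KKKRKRRK
After op 3 fill(0,7,R) [50 cells changed]:
RRRRRRRR
RRRRRRRR
RRRRRRRR
RRRRRRBB
RRRRRRBB
RRRRRRRB
RRRRRBRB
RRRRRRRK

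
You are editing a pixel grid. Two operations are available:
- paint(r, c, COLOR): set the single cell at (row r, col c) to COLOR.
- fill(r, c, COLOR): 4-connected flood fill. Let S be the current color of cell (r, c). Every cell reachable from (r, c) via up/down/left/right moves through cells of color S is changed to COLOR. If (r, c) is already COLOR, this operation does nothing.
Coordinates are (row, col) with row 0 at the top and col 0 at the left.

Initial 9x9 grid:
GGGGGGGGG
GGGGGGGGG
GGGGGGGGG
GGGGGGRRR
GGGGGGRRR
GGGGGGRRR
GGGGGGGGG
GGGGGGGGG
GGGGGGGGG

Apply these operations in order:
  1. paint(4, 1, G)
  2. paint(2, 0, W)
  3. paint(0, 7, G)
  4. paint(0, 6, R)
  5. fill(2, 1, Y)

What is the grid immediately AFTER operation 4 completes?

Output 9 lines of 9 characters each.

Answer: GGGGGGRGG
GGGGGGGGG
WGGGGGGGG
GGGGGGRRR
GGGGGGRRR
GGGGGGRRR
GGGGGGGGG
GGGGGGGGG
GGGGGGGGG

Derivation:
After op 1 paint(4,1,G):
GGGGGGGGG
GGGGGGGGG
GGGGGGGGG
GGGGGGRRR
GGGGGGRRR
GGGGGGRRR
GGGGGGGGG
GGGGGGGGG
GGGGGGGGG
After op 2 paint(2,0,W):
GGGGGGGGG
GGGGGGGGG
WGGGGGGGG
GGGGGGRRR
GGGGGGRRR
GGGGGGRRR
GGGGGGGGG
GGGGGGGGG
GGGGGGGGG
After op 3 paint(0,7,G):
GGGGGGGGG
GGGGGGGGG
WGGGGGGGG
GGGGGGRRR
GGGGGGRRR
GGGGGGRRR
GGGGGGGGG
GGGGGGGGG
GGGGGGGGG
After op 4 paint(0,6,R):
GGGGGGRGG
GGGGGGGGG
WGGGGGGGG
GGGGGGRRR
GGGGGGRRR
GGGGGGRRR
GGGGGGGGG
GGGGGGGGG
GGGGGGGGG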